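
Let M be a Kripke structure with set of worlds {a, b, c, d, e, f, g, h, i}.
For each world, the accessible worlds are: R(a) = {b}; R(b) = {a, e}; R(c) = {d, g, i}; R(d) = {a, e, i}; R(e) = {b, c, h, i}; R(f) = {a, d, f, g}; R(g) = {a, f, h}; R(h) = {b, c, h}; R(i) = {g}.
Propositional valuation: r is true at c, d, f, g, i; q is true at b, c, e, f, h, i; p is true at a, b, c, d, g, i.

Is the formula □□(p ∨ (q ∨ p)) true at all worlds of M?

Let φ = □□(p ∨ (q ∨ p)). Evaluate φ at each world:
  a (successors {b}): φ is true.
  b (successors {a, e}): φ is true.
  c (successors {d, g, i}): φ is true.
  d (successors {a, e, i}): φ is true.
  e (successors {b, c, h, i}): φ is true.
  f (successors {a, d, f, g}): φ is true.
  g (successors {a, f, h}): φ is true.
  h (successors {b, c, h}): φ is true.
  i (successors {g}): φ is true.
For instance, at a:
  At a: □□(p ∨ (q ∨ p)) requires □(p ∨ (q ∨ p)) at every successor {b}.
      At b: □(p ∨ (q ∨ p)) requires p ∨ (q ∨ p) at every successor {a, e}.
        At a: p ∨ (q ∨ p) is true.
        At e: p ∨ (q ∨ p) is true.
      So □(p ∨ (q ∨ p)) is true at b.
  So □□(p ∨ (q ∨ p)) is true at a.

Yes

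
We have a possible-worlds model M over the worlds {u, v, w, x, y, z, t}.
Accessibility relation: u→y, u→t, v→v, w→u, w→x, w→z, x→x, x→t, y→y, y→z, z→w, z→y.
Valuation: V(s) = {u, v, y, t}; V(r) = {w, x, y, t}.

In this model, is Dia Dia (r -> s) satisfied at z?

Recall that Dia ψ holds at a world iff ψ holds at some accessible world.
At z: Dia Dia (r -> s) requires Dia (r -> s) at some successor in {w, y}.
  Dia (r -> s) holds at w, so Dia Dia (r -> s) is true at z.
    At w: Dia (r -> s) requires r -> s at some successor in {u, x, z}.
      r -> s holds at u, so Dia (r -> s) is true at w.

Yes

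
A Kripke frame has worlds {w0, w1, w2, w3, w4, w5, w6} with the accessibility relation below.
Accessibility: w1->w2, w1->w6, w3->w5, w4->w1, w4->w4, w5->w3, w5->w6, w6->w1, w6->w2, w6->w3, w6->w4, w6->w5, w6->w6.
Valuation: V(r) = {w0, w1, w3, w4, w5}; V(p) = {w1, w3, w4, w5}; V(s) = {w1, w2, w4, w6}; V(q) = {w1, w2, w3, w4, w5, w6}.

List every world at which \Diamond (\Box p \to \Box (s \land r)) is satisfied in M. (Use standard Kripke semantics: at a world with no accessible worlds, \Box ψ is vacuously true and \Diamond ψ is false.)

w1, w3, w4, w5, w6

Let φ = \Diamond (\Box p \to \Box (s \land r)). Evaluate φ at each world:
  w0 (successors ∅): φ is false.
  w1 (successors {w2, w6}): φ is true.
  w2 (successors ∅): φ is false.
  w3 (successors {w5}): φ is true.
  w4 (successors {w1, w4}): φ is true.
  w5 (successors {w3, w6}): φ is true.
  w6 (successors {w1, w2, w3, w4, w5, w6}): φ is true.
For instance, at w5:
  At w5: \Diamond (\Box p \to \Box (s \land r)) requires \Box p \to \Box (s \land r) at some successor in {w3, w6}.
    \Box p \to \Box (s \land r) holds at w6, so \Diamond (\Box p \to \Box (s \land r)) is true at w5.
      At w6: \Box p is false, \Box (s \land r) is false, so \Box p \to \Box (s \land r) is true.
Satisfying worlds: {w1, w3, w4, w5, w6}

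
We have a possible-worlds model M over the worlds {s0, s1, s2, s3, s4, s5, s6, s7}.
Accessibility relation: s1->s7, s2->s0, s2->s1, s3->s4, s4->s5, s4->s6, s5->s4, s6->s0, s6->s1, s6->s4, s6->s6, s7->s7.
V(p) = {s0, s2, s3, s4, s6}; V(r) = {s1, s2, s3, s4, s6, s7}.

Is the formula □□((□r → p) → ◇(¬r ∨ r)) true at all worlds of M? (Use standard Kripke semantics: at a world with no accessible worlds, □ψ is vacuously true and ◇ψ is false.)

Let φ = □□((□r → p) → ◇(¬r ∨ r)). Evaluate φ at each world:
  s0 (successors ∅): φ is true.
  s1 (successors {s7}): φ is true.
  s2 (successors {s0, s1}): φ is true.
  s3 (successors {s4}): φ is true.
  s4 (successors {s5, s6}): φ is false.
  s5 (successors {s4}): φ is true.
  s6 (successors {s0, s1, s4, s6}): φ is false.
  s7 (successors {s7}): φ is true.
Detail at s4 (counterexample):
  At s4: □□((□r → p) → ◇(¬r ∨ r)) requires □((□r → p) → ◇(¬r ∨ r)) at every successor {s5, s6}.
    □((□r → p) → ◇(¬r ∨ r)) fails at s6, so □□((□r → p) → ◇(¬r ∨ r)) is false at s4.
      At s6: □((□r → p) → ◇(¬r ∨ r)) requires (□r → p) → ◇(¬r ∨ r) at every successor {s0, s1, s4, s6}.
        (□r → p) → ◇(¬r ∨ r) fails at s0, so □((□r → p) → ◇(¬r ∨ r)) is false at s6.

No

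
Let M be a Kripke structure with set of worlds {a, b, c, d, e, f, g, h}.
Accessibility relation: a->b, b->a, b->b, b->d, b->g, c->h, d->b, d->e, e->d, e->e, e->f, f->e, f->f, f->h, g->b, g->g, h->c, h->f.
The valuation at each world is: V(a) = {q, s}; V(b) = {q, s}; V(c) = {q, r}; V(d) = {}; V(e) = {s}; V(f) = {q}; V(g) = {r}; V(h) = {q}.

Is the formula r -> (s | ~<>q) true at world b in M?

At b: r is false, s | ~<>q is true, so r -> (s | ~<>q) is true.
  At b: s is true, ~<>q is false, so s | ~<>q is true.
    At b: <>q is true, so ~<>q is false.
      At b: <>q requires q at some successor in {a, b, d, g}.
        q holds at a, so <>q is true at b.

Yes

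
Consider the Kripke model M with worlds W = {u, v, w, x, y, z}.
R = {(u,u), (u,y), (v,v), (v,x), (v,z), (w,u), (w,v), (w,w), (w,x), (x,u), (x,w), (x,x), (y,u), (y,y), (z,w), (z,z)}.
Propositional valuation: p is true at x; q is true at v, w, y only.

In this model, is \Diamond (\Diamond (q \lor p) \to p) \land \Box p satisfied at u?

No

At u: \Diamond (\Diamond (q \lor p) \to p) is false, \Box p is false, so \Diamond (\Diamond (q \lor p) \to p) \land \Box p is false.
  At u: \Diamond (\Diamond (q \lor p) \to p) requires \Diamond (q \lor p) \to p at some successor in {u, y}.
    At u: \Diamond (q \lor p) \to p is false.
    At y: \Diamond (q \lor p) \to p is false.
  So \Diamond (\Diamond (q \lor p) \to p) is false at u.
  At u: \Box p requires p at every successor {u, y}.
    p fails at u, so \Box p is false at u.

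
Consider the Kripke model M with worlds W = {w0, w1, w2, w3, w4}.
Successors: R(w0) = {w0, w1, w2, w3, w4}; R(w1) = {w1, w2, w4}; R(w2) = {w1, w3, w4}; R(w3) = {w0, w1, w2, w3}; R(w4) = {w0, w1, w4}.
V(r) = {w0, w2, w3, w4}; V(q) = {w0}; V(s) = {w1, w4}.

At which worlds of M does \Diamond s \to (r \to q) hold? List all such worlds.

Recall that \Diamond ψ holds at a world iff ψ holds at some accessible world.
Let φ = \Diamond s \to (r \to q). Evaluate φ at each world:
  w0 (successors {w0, w1, w2, w3, w4}): φ is true.
  w1 (successors {w1, w2, w4}): φ is true.
  w2 (successors {w1, w3, w4}): φ is false.
  w3 (successors {w0, w1, w2, w3}): φ is false.
  w4 (successors {w0, w1, w4}): φ is false.
For instance, at w3:
  At w3: \Diamond s is true, r \to q is false, so \Diamond s \to (r \to q) is false.
    At w3: \Diamond s requires s at some successor in {w0, w1, w2, w3}.
      s holds at w1, so \Diamond s is true at w3.
Satisfying worlds: {w0, w1}

w0, w1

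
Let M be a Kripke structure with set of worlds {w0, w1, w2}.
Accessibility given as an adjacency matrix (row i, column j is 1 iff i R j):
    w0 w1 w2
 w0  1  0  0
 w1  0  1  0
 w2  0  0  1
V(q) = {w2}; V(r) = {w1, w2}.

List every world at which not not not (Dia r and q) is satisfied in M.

w0, w1

Recall that Dia ψ holds at a world iff ψ holds at some accessible world.
Let φ = not not not (Dia r and q). Evaluate φ at each world:
  w0 (successors {w0}): φ is true.
  w1 (successors {w1}): φ is true.
  w2 (successors {w2}): φ is false.
For instance, at w0:
  At w0: not not (Dia r and q) is false, so not not not (Dia r and q) is true.
    At w0: not (Dia r and q) is true, so not not (Dia r and q) is false.
      At w0: Dia r and q is false, so not (Dia r and q) is true.
Satisfying worlds: {w0, w1}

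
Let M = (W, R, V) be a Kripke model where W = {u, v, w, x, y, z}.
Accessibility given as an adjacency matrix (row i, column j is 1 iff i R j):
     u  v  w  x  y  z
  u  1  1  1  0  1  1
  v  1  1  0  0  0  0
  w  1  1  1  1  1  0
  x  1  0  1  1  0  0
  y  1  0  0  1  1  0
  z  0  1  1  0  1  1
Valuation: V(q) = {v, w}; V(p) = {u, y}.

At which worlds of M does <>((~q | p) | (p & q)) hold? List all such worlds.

Let φ = <>((~q | p) | (p & q)). Evaluate φ at each world:
  u (successors {u, v, w, y, z}): φ is true.
  v (successors {u, v}): φ is true.
  w (successors {u, v, w, x, y}): φ is true.
  x (successors {u, w, x}): φ is true.
  y (successors {u, x, y}): φ is true.
  z (successors {v, w, y, z}): φ is true.
For instance, at x:
  At x: <>((~q | p) | (p & q)) requires (~q | p) | (p & q) at some successor in {u, w, x}.
    (~q | p) | (p & q) holds at u, so <>((~q | p) | (p & q)) is true at x.
Satisfying worlds: {u, v, w, x, y, z}

u, v, w, x, y, z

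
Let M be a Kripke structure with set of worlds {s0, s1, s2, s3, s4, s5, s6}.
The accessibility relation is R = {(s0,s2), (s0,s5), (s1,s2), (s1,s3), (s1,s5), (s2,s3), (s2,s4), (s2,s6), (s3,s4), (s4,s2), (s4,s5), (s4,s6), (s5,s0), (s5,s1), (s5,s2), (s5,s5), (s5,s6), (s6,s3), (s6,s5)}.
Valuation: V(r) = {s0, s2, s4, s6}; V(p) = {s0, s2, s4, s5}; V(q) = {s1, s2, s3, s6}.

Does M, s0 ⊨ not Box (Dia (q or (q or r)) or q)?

At s0: Box (Dia (q or (q or r)) or q) is true, so not Box (Dia (q or (q or r)) or q) is false.
  At s0: Box (Dia (q or (q or r)) or q) requires Dia (q or (q or r)) or q at every successor {s2, s5}.
      At s2: Dia (q or (q or r)) is true, q is true, so Dia (q or (q or r)) or q is true.
      At s5: Dia (q or (q or r)) is true, q is false, so Dia (q or (q or r)) or q is true.
  So Box (Dia (q or (q or r)) or q) is true at s0.

No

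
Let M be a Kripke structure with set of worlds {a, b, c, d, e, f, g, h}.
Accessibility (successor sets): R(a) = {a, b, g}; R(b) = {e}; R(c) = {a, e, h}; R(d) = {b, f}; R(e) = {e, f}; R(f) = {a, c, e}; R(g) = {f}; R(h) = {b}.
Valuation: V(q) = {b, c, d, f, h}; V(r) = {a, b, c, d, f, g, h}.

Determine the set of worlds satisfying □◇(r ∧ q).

b, c, e, f, g

Let φ = □◇(r ∧ q). Evaluate φ at each world:
  a (successors {a, b, g}): φ is false.
  b (successors {e}): φ is true.
  c (successors {a, e, h}): φ is true.
  d (successors {b, f}): φ is false.
  e (successors {e, f}): φ is true.
  f (successors {a, c, e}): φ is true.
  g (successors {f}): φ is true.
  h (successors {b}): φ is false.
For instance, at f:
  At f: □◇(r ∧ q) requires ◇(r ∧ q) at every successor {a, c, e}.
      At a: ◇(r ∧ q) requires r ∧ q at some successor in {a, b, g}.
        r ∧ q holds at b, so ◇(r ∧ q) is true at a.
      At c: ◇(r ∧ q) requires r ∧ q at some successor in {a, e, h}.
        r ∧ q holds at h, so ◇(r ∧ q) is true at c.
      At e: ◇(r ∧ q) requires r ∧ q at some successor in {e, f}.
        r ∧ q holds at f, so ◇(r ∧ q) is true at e.
  So □◇(r ∧ q) is true at f.
Satisfying worlds: {b, c, e, f, g}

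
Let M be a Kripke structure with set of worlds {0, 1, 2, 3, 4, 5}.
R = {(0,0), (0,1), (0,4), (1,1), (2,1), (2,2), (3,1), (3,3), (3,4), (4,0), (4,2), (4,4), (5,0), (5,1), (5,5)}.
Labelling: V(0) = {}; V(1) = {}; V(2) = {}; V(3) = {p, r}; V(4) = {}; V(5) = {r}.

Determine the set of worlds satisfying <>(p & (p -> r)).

3

Recall that <>ψ holds at a world iff ψ holds at some accessible world.
Let φ = <>(p & (p -> r)). Evaluate φ at each world:
  0 (successors {0, 1, 4}): φ is false.
  1 (successors {1}): φ is false.
  2 (successors {1, 2}): φ is false.
  3 (successors {1, 3, 4}): φ is true.
  4 (successors {0, 2, 4}): φ is false.
  5 (successors {0, 1, 5}): φ is false.
For instance, at 3:
  At 3: <>(p & (p -> r)) requires p & (p -> r) at some successor in {1, 3, 4}.
    p & (p -> r) holds at 3, so <>(p & (p -> r)) is true at 3.
Satisfying worlds: {3}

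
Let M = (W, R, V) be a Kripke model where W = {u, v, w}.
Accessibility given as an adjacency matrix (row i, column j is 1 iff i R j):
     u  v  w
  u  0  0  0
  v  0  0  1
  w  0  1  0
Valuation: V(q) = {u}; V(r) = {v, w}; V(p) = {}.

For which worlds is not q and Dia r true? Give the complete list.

Recall that Dia ψ holds at a world iff ψ holds at some accessible world.
Let φ = not q and Dia r. Evaluate φ at each world:
  u (successors ∅): φ is false.
  v (successors {w}): φ is true.
  w (successors {v}): φ is true.
For instance, at w:
  At w: not q is true, Dia r is true, so not q and Dia r is true.
    At w: Dia r requires r at some successor in {v}.
      r holds at v, so Dia r is true at w.
Satisfying worlds: {v, w}

v, w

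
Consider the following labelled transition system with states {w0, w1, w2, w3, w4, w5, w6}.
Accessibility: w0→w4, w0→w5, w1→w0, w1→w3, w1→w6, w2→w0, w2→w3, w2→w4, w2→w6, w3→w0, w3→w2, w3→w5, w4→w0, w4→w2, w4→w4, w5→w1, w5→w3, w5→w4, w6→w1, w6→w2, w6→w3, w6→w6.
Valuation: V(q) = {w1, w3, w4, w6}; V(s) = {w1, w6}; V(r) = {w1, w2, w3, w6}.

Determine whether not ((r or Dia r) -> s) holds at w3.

Yes

Recall that Dia ψ holds at a world iff ψ holds at some accessible world.
At w3: (r or Dia r) -> s is false, so not ((r or Dia r) -> s) is true.
  At w3: r or Dia r is true, s is false, so (r or Dia r) -> s is false.
    At w3: r is true, Dia r is true, so r or Dia r is true.
      At w3: Dia r requires r at some successor in {w0, w2, w5}.
        r holds at w2, so Dia r is true at w3.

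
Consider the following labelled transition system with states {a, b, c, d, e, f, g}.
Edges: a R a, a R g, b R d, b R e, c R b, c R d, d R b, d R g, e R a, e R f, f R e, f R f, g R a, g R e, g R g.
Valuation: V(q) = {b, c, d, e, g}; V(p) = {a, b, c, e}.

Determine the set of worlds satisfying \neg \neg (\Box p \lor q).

b, c, d, e, g

Let φ = \neg \neg (\Box p \lor q). Evaluate φ at each world:
  a (successors {a, g}): φ is false.
  b (successors {d, e}): φ is true.
  c (successors {b, d}): φ is true.
  d (successors {b, g}): φ is true.
  e (successors {a, f}): φ is true.
  f (successors {e, f}): φ is false.
  g (successors {a, e, g}): φ is true.
For instance, at e:
  At e: \neg (\Box p \lor q) is false, so \neg \neg (\Box p \lor q) is true.
    At e: \Box p \lor q is true, so \neg (\Box p \lor q) is false.
      At e: \Box p is false, q is true, so \Box p \lor q is true.
Satisfying worlds: {b, c, d, e, g}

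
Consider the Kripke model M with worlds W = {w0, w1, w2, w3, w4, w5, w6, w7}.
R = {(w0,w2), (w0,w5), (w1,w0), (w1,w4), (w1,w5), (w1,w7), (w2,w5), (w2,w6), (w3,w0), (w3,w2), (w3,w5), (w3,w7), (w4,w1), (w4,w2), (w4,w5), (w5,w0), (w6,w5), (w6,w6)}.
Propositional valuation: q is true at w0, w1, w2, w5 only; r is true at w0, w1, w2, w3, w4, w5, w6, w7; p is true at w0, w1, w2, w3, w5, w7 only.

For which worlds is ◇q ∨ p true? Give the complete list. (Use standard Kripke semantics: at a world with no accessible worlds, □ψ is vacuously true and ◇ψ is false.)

w0, w1, w2, w3, w4, w5, w6, w7

Let φ = ◇q ∨ p. Evaluate φ at each world:
  w0 (successors {w2, w5}): φ is true.
  w1 (successors {w0, w4, w5, w7}): φ is true.
  w2 (successors {w5, w6}): φ is true.
  w3 (successors {w0, w2, w5, w7}): φ is true.
  w4 (successors {w1, w2, w5}): φ is true.
  w5 (successors {w0}): φ is true.
  w6 (successors {w5, w6}): φ is true.
  w7 (successors ∅): φ is true.
For instance, at w5:
  At w5: ◇q is true, p is true, so ◇q ∨ p is true.
    At w5: ◇q requires q at some successor in {w0}.
      q holds at w0, so ◇q is true at w5.
Satisfying worlds: {w0, w1, w2, w3, w4, w5, w6, w7}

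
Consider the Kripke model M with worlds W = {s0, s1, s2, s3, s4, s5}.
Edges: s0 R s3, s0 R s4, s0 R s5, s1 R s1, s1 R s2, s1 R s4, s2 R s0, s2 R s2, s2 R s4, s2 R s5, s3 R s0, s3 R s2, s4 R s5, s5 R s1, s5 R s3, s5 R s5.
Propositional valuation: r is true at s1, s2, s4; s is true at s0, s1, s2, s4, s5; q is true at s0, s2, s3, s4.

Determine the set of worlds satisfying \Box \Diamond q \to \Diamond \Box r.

Let φ = \Box \Diamond q \to \Diamond \Box r. Evaluate φ at each world:
  s0 (successors {s3, s4, s5}): φ is true.
  s1 (successors {s1, s2, s4}): φ is true.
  s2 (successors {s0, s2, s4, s5}): φ is true.
  s3 (successors {s0, s2}): φ is false.
  s4 (successors {s5}): φ is false.
  s5 (successors {s1, s3, s5}): φ is true.
For instance, at s0:
  At s0: \Box \Diamond q is false, \Diamond \Box r is false, so \Box \Diamond q \to \Diamond \Box r is true.
    At s0: \Box \Diamond q requires \Diamond q at every successor {s3, s4, s5}.
      \Diamond q fails at s4, so \Box \Diamond q is false at s0.
    At s0: \Diamond \Box r requires \Box r at some successor in {s3, s4, s5}.
      At s3: \Box r is false.
      At s4: \Box r is false.
      At s5: \Box r is false.
    So \Diamond \Box r is false at s0.
Satisfying worlds: {s0, s1, s2, s5}

s0, s1, s2, s5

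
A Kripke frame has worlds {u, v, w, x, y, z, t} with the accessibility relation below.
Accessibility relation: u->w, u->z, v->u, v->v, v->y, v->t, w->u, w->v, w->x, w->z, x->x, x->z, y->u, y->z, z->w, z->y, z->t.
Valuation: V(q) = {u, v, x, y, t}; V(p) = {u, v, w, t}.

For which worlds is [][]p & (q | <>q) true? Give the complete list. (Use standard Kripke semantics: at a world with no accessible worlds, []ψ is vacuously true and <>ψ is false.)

Let φ = [][]p & (q | <>q). Evaluate φ at each world:
  u (successors {w, z}): φ is false.
  v (successors {u, v, y, t}): φ is false.
  w (successors {u, v, x, z}): φ is false.
  x (successors {x, z}): φ is false.
  y (successors {u, z}): φ is false.
  z (successors {w, y, t}): φ is false.
  t (successors ∅): φ is true.
For instance, at u:
  At u: [][]p is false, q | <>q is true, so [][]p & (q | <>q) is false.
    At u: [][]p requires []p at every successor {w, z}.
      []p fails at w, so [][]p is false at u.
    At u: q is true, <>q is false, so q | <>q is true.
      At u: <>q requires q at some successor in {w, z}.
        At w: q is false.
        At z: q is false.
      So <>q is false at u.
Satisfying worlds: {t}

t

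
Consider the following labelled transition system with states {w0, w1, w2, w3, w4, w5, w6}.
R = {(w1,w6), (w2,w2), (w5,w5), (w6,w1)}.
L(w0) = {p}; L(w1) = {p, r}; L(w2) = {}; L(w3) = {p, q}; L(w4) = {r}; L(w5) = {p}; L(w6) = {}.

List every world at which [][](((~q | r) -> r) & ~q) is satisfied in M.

w0, w1, w3, w4

Let φ = [][](((~q | r) -> r) & ~q). Evaluate φ at each world:
  w0 (successors ∅): φ is true.
  w1 (successors {w6}): φ is true.
  w2 (successors {w2}): φ is false.
  w3 (successors ∅): φ is true.
  w4 (successors ∅): φ is true.
  w5 (successors {w5}): φ is false.
  w6 (successors {w1}): φ is false.
For instance, at w5:
  At w5: [][](((~q | r) -> r) & ~q) requires [](((~q | r) -> r) & ~q) at every successor {w5}.
    [](((~q | r) -> r) & ~q) fails at w5, so [][](((~q | r) -> r) & ~q) is false at w5.
      At w5: [](((~q | r) -> r) & ~q) requires ((~q | r) -> r) & ~q at every successor {w5}.
        ((~q | r) -> r) & ~q fails at w5, so [](((~q | r) -> r) & ~q) is false at w5.
Satisfying worlds: {w0, w1, w3, w4}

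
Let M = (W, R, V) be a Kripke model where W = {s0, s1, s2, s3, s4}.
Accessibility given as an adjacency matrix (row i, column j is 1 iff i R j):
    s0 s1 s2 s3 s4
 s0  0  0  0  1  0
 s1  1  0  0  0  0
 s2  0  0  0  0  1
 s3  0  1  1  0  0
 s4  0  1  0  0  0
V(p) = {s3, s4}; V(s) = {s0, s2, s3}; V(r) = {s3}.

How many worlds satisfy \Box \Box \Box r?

Let φ = \Box \Box \Box r. Evaluate φ at each world:
  s0 (successors {s3}): φ is false.
  s1 (successors {s0}): φ is false.
  s2 (successors {s4}): φ is false.
  s3 (successors {s1, s2}): φ is false.
  s4 (successors {s1}): φ is true.
For instance, at s0:
  At s0: \Box \Box \Box r requires \Box \Box r at every successor {s3}.
    \Box \Box r fails at s3, so \Box \Box \Box r is false at s0.
      At s3: \Box \Box r requires \Box r at every successor {s1, s2}.
        \Box r fails at s1, so \Box \Box r is false at s3.
Satisfying worlds: {s4}

1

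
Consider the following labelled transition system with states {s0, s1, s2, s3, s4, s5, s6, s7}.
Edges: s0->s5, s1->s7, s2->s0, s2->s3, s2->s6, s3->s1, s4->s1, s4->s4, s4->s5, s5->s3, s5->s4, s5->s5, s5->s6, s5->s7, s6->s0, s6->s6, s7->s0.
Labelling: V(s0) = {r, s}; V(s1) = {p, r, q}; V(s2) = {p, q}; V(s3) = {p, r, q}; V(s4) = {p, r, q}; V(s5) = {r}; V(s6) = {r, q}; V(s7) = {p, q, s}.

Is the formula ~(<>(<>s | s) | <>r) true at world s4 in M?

At s4: <>(<>s | s) | <>r is true, so ~(<>(<>s | s) | <>r) is false.
  At s4: <>(<>s | s) is true, <>r is true, so <>(<>s | s) | <>r is true.
    At s4: <>(<>s | s) requires <>s | s at some successor in {s1, s4, s5}.
      <>s | s holds at s1, so <>(<>s | s) is true at s4.
    At s4: <>r requires r at some successor in {s1, s4, s5}.
      r holds at s1, so <>r is true at s4.

No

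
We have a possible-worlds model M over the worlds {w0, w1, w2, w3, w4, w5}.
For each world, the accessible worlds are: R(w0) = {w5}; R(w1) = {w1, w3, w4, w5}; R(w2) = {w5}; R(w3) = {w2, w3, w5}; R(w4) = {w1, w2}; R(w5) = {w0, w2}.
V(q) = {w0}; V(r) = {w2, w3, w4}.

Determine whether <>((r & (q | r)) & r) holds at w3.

At w3: <>((r & (q | r)) & r) requires (r & (q | r)) & r at some successor in {w2, w3, w5}.
  (r & (q | r)) & r holds at w2, so <>((r & (q | r)) & r) is true at w3.

Yes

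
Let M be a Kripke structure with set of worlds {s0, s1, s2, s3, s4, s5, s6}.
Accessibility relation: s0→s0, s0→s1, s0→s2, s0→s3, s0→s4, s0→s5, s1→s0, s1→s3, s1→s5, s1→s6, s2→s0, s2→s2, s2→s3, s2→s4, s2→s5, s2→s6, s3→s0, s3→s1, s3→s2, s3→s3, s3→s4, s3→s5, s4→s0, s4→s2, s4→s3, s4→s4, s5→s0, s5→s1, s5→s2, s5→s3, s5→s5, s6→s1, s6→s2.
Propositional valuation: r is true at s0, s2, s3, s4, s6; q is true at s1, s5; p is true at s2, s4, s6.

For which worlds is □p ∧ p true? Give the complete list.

Recall that □ψ holds at a world iff ψ holds at every accessible world, and ◇ψ holds iff ψ holds at some accessible world.
Let φ = □p ∧ p. Evaluate φ at each world:
  s0 (successors {s0, s1, s2, s3, s4, s5}): φ is false.
  s1 (successors {s0, s3, s5, s6}): φ is false.
  s2 (successors {s0, s2, s3, s4, s5, s6}): φ is false.
  s3 (successors {s0, s1, s2, s3, s4, s5}): φ is false.
  s4 (successors {s0, s2, s3, s4}): φ is false.
  s5 (successors {s0, s1, s2, s3, s5}): φ is false.
  s6 (successors {s1, s2}): φ is false.
For instance, at s2:
  At s2: □p is false, p is true, so □p ∧ p is false.
    At s2: □p requires p at every successor {s0, s2, s3, s4, s5, s6}.
      p fails at s0, so □p is false at s2.
Satisfying worlds: none.

none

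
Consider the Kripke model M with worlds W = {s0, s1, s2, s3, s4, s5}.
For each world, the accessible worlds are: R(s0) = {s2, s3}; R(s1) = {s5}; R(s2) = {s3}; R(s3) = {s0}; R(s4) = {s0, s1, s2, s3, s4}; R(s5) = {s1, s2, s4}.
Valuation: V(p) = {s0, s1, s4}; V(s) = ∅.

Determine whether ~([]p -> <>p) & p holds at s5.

Recall that []ψ holds at a world iff ψ holds at every accessible world, and <>ψ holds iff ψ holds at some accessible world.
At s5: ~([]p -> <>p) is false, p is false, so ~([]p -> <>p) & p is false.
  At s5: []p -> <>p is true, so ~([]p -> <>p) is false.
    At s5: []p is false, <>p is true, so []p -> <>p is true.
      At s5: []p requires p at every successor {s1, s2, s4}.
        p fails at s2, so []p is false at s5.
      At s5: <>p requires p at some successor in {s1, s2, s4}.
        p holds at s1, so <>p is true at s5.

No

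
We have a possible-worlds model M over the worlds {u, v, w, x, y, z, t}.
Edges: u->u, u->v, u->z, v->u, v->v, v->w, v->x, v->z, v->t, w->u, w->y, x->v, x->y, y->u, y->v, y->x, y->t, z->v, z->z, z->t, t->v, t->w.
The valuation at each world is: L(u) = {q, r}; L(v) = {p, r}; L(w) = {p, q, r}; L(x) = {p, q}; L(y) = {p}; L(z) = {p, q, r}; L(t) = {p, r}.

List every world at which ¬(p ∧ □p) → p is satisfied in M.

v, w, x, y, z, t

Recall that □ψ holds at a world iff ψ holds at every accessible world, and ◇ψ holds iff ψ holds at some accessible world.
Let φ = ¬(p ∧ □p) → p. Evaluate φ at each world:
  u (successors {u, v, z}): φ is false.
  v (successors {u, v, w, x, z, t}): φ is true.
  w (successors {u, y}): φ is true.
  x (successors {v, y}): φ is true.
  y (successors {u, v, x, t}): φ is true.
  z (successors {v, z, t}): φ is true.
  t (successors {v, w}): φ is true.
For instance, at u:
  At u: ¬(p ∧ □p) is true, p is false, so ¬(p ∧ □p) → p is false.
    At u: p ∧ □p is false, so ¬(p ∧ □p) is true.
      At u: p is false, □p is false, so p ∧ □p is false.
Satisfying worlds: {v, w, x, y, z, t}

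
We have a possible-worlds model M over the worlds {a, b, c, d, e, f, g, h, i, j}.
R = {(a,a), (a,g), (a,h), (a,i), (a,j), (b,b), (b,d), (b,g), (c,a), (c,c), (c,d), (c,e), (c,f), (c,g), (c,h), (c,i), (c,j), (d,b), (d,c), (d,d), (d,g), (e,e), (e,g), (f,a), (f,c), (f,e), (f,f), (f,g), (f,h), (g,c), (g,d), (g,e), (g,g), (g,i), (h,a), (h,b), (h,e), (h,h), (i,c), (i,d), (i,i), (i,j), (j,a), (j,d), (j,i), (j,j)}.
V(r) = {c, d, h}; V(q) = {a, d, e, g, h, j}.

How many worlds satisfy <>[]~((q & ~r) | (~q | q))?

Recall that []ψ holds at a world iff ψ holds at every accessible world, and <>ψ holds iff ψ holds at some accessible world.
Let φ = <>[]~((q & ~r) | (~q | q)). Evaluate φ at each world:
  a (successors {a, g, h, i, j}): φ is false.
  b (successors {b, d, g}): φ is false.
  c (successors {a, c, d, e, f, g, h, i, j}): φ is false.
  d (successors {b, c, d, g}): φ is false.
  e (successors {e, g}): φ is false.
  f (successors {a, c, e, f, g, h}): φ is false.
  g (successors {c, d, e, g, i}): φ is false.
  h (successors {a, b, e, h}): φ is false.
  i (successors {c, d, i, j}): φ is false.
  j (successors {a, d, i, j}): φ is false.
For instance, at e:
  At e: <>[]~((q & ~r) | (~q | q)) requires []~((q & ~r) | (~q | q)) at some successor in {e, g}.
    At e: []~((q & ~r) | (~q | q)) is false.
    At g: []~((q & ~r) | (~q | q)) is false.
  So <>[]~((q & ~r) | (~q | q)) is false at e.
Satisfying worlds: none.

0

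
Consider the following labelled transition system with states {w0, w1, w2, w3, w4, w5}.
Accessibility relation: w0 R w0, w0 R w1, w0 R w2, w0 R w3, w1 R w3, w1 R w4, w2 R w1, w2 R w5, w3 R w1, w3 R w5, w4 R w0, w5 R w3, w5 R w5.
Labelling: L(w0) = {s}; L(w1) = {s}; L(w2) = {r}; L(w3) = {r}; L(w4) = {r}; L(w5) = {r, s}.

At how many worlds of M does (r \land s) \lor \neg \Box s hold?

3

Recall that \Box ψ holds at a world iff ψ holds at every accessible world, and \Diamond ψ holds iff ψ holds at some accessible world.
Let φ = (r \land s) \lor \neg \Box s. Evaluate φ at each world:
  w0 (successors {w0, w1, w2, w3}): φ is true.
  w1 (successors {w3, w4}): φ is true.
  w2 (successors {w1, w5}): φ is false.
  w3 (successors {w1, w5}): φ is false.
  w4 (successors {w0}): φ is false.
  w5 (successors {w3, w5}): φ is true.
For instance, at w3:
  At w3: r \land s is false, \neg \Box s is false, so (r \land s) \lor \neg \Box s is false.
    At w3: \Box s is true, so \neg \Box s is false.
      At w3: \Box s requires s at every successor {w1, w5}.
        At w1: s is true.
        At w5: s is true.
      So \Box s is true at w3.
Satisfying worlds: {w0, w1, w5}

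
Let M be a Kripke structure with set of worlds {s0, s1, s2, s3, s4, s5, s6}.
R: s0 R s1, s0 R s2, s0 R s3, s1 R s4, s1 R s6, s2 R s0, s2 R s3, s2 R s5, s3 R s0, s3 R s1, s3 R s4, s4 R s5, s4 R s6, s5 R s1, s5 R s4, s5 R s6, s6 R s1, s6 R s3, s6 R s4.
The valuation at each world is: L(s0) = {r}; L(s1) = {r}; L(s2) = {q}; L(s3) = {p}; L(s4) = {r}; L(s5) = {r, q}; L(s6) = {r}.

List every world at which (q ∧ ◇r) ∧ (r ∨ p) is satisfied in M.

Recall that ◇ψ holds at a world iff ψ holds at some accessible world.
Let φ = (q ∧ ◇r) ∧ (r ∨ p). Evaluate φ at each world:
  s0 (successors {s1, s2, s3}): φ is false.
  s1 (successors {s4, s6}): φ is false.
  s2 (successors {s0, s3, s5}): φ is false.
  s3 (successors {s0, s1, s4}): φ is false.
  s4 (successors {s5, s6}): φ is false.
  s5 (successors {s1, s4, s6}): φ is true.
  s6 (successors {s1, s3, s4}): φ is false.
For instance, at s3:
  At s3: q ∧ ◇r is false, r ∨ p is true, so (q ∧ ◇r) ∧ (r ∨ p) is false.
    At s3: q is false, ◇r is true, so q ∧ ◇r is false.
      At s3: ◇r requires r at some successor in {s0, s1, s4}.
        r holds at s0, so ◇r is true at s3.
Satisfying worlds: {s5}

s5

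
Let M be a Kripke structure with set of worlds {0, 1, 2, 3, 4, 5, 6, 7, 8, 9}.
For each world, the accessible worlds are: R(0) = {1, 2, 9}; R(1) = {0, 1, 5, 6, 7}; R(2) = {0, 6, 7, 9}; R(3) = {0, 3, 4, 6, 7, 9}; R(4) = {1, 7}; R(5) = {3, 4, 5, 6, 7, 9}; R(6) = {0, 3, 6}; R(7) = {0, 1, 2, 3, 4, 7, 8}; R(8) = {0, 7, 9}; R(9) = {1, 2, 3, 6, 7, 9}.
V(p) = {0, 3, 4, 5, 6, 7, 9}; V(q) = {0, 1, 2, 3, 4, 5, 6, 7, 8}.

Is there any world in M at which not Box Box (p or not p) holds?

Let φ = not Box Box (p or not p). Evaluate φ at each world:
  0 (successors {1, 2, 9}): φ is false.
  1 (successors {0, 1, 5, 6, 7}): φ is false.
  2 (successors {0, 6, 7, 9}): φ is false.
  3 (successors {0, 3, 4, 6, 7, 9}): φ is false.
  4 (successors {1, 7}): φ is false.
  5 (successors {3, 4, 5, 6, 7, 9}): φ is false.
  6 (successors {0, 3, 6}): φ is false.
  7 (successors {0, 1, 2, 3, 4, 7, 8}): φ is false.
  8 (successors {0, 7, 9}): φ is false.
  9 (successors {1, 2, 3, 6, 7, 9}): φ is false.
For instance, at 0:
  At 0: Box Box (p or not p) is true, so not Box Box (p or not p) is false.
    At 0: Box Box (p or not p) requires Box (p or not p) at every successor {1, 2, 9}.
      At 1: Box (p or not p) is true.
      At 2: Box (p or not p) is true.
      At 9: Box (p or not p) is true.
    So Box Box (p or not p) is true at 0.

No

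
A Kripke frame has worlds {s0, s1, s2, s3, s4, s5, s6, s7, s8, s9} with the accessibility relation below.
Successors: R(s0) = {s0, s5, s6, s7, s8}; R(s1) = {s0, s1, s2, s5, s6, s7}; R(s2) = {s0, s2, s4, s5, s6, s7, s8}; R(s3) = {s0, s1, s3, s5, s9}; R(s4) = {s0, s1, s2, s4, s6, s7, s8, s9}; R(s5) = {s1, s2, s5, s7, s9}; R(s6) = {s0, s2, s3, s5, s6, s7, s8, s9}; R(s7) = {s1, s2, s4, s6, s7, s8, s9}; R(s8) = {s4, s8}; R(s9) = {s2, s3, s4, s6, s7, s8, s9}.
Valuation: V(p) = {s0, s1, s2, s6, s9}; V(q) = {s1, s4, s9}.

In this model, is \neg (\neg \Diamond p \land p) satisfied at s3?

Recall that \Diamond ψ holds at a world iff ψ holds at some accessible world.
At s3: \neg \Diamond p \land p is false, so \neg (\neg \Diamond p \land p) is true.
  At s3: \neg \Diamond p is false, p is false, so \neg \Diamond p \land p is false.
    At s3: \Diamond p is true, so \neg \Diamond p is false.
      At s3: \Diamond p requires p at some successor in {s0, s1, s3, s5, s9}.
        p holds at s0, so \Diamond p is true at s3.

Yes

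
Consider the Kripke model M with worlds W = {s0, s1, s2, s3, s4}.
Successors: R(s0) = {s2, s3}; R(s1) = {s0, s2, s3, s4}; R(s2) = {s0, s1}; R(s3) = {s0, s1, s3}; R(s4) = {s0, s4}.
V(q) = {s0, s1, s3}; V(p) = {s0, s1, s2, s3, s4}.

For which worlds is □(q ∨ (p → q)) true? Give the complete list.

Let φ = □(q ∨ (p → q)). Evaluate φ at each world:
  s0 (successors {s2, s3}): φ is false.
  s1 (successors {s0, s2, s3, s4}): φ is false.
  s2 (successors {s0, s1}): φ is true.
  s3 (successors {s0, s1, s3}): φ is true.
  s4 (successors {s0, s4}): φ is false.
For instance, at s4:
  At s4: □(q ∨ (p → q)) requires q ∨ (p → q) at every successor {s0, s4}.
    q ∨ (p → q) fails at s4, so □(q ∨ (p → q)) is false at s4.
Satisfying worlds: {s2, s3}

s2, s3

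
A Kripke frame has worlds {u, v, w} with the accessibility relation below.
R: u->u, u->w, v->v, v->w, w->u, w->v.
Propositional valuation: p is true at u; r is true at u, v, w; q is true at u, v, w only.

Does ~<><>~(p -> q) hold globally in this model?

Yes

Let φ = ~<><>~(p -> q). Evaluate φ at each world:
  u (successors {u, w}): φ is true.
  v (successors {v, w}): φ is true.
  w (successors {u, v}): φ is true.
For instance, at w:
  At w: <><>~(p -> q) is false, so ~<><>~(p -> q) is true.
    At w: <><>~(p -> q) requires <>~(p -> q) at some successor in {u, v}.
      At u: <>~(p -> q) is false.
      At v: <>~(p -> q) is false.
    So <><>~(p -> q) is false at w.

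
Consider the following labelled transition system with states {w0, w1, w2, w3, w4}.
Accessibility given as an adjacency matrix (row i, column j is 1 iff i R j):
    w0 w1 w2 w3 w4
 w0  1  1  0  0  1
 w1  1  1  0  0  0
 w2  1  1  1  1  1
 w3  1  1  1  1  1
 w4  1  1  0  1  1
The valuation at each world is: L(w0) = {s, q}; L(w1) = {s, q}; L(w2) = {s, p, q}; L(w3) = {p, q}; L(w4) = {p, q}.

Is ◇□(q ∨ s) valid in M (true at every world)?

Yes

Let φ = ◇□(q ∨ s). Evaluate φ at each world:
  w0 (successors {w0, w1, w4}): φ is true.
  w1 (successors {w0, w1}): φ is true.
  w2 (successors {w0, w1, w2, w3, w4}): φ is true.
  w3 (successors {w0, w1, w2, w3, w4}): φ is true.
  w4 (successors {w0, w1, w3, w4}): φ is true.
For instance, at w4:
  At w4: ◇□(q ∨ s) requires □(q ∨ s) at some successor in {w0, w1, w3, w4}.
    □(q ∨ s) holds at w0, so ◇□(q ∨ s) is true at w4.
      At w0: □(q ∨ s) requires q ∨ s at every successor {w0, w1, w4}.
        At w0: q ∨ s is true.
        At w1: q ∨ s is true.
        At w4: q ∨ s is true.
      So □(q ∨ s) is true at w0.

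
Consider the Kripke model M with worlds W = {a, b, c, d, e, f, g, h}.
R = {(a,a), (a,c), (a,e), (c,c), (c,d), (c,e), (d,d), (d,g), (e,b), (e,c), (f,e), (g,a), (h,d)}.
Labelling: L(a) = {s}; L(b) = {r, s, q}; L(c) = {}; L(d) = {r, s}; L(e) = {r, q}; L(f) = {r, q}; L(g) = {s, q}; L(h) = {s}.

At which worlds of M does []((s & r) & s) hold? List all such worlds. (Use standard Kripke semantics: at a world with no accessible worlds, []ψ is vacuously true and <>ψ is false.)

Let φ = []((s & r) & s). Evaluate φ at each world:
  a (successors {a, c, e}): φ is false.
  b (successors ∅): φ is true.
  c (successors {c, d, e}): φ is false.
  d (successors {d, g}): φ is false.
  e (successors {b, c}): φ is false.
  f (successors {e}): φ is false.
  g (successors {a}): φ is false.
  h (successors {d}): φ is true.
For instance, at h:
  At h: []((s & r) & s) requires (s & r) & s at every successor {d}.
    At d: (s & r) & s is true.
  So []((s & r) & s) is true at h.
Satisfying worlds: {b, h}

b, h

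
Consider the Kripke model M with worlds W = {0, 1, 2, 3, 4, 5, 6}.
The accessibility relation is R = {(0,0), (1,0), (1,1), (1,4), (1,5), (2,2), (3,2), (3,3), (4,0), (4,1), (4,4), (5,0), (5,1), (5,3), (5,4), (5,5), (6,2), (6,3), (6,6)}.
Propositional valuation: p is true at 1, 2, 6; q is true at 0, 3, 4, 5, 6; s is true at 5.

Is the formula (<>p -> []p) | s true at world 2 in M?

Recall that []ψ holds at a world iff ψ holds at every accessible world, and <>ψ holds iff ψ holds at some accessible world.
At 2: <>p -> []p is true, s is false, so (<>p -> []p) | s is true.
  At 2: <>p is true, []p is true, so <>p -> []p is true.
    At 2: <>p requires p at some successor in {2}.
      p holds at 2, so <>p is true at 2.
    At 2: []p requires p at every successor {2}.
      At 2: p is true.
    So []p is true at 2.

Yes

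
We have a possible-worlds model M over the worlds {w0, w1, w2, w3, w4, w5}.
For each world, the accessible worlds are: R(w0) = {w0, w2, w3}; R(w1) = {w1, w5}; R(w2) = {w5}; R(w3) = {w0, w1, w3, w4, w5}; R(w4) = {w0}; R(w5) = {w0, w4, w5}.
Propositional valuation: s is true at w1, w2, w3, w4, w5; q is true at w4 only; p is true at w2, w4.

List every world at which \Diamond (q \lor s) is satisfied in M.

Let φ = \Diamond (q \lor s). Evaluate φ at each world:
  w0 (successors {w0, w2, w3}): φ is true.
  w1 (successors {w1, w5}): φ is true.
  w2 (successors {w5}): φ is true.
  w3 (successors {w0, w1, w3, w4, w5}): φ is true.
  w4 (successors {w0}): φ is false.
  w5 (successors {w0, w4, w5}): φ is true.
For instance, at w1:
  At w1: \Diamond (q \lor s) requires q \lor s at some successor in {w1, w5}.
    q \lor s holds at w1, so \Diamond (q \lor s) is true at w1.
Satisfying worlds: {w0, w1, w2, w3, w5}

w0, w1, w2, w3, w5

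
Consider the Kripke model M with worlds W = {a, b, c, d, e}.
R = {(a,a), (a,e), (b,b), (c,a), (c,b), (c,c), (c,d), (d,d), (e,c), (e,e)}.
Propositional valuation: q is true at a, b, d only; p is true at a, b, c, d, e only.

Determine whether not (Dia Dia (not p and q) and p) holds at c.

Yes

Recall that Dia ψ holds at a world iff ψ holds at some accessible world.
At c: Dia Dia (not p and q) and p is false, so not (Dia Dia (not p and q) and p) is true.
  At c: Dia Dia (not p and q) is false, p is true, so Dia Dia (not p and q) and p is false.
    At c: Dia Dia (not p and q) requires Dia (not p and q) at some successor in {a, b, c, d}.
      At a: Dia (not p and q) is false.
      At b: Dia (not p and q) is false.
      At c: Dia (not p and q) is false.
      At d: Dia (not p and q) is false.
    So Dia Dia (not p and q) is false at c.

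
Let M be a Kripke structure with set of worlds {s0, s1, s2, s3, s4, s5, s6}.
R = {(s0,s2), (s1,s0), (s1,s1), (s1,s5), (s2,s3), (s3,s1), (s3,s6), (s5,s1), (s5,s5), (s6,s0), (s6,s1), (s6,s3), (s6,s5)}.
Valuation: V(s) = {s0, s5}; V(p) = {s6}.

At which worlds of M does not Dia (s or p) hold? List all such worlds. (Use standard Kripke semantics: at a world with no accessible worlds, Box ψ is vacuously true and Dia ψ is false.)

s0, s2, s4

Let φ = not Dia (s or p). Evaluate φ at each world:
  s0 (successors {s2}): φ is true.
  s1 (successors {s0, s1, s5}): φ is false.
  s2 (successors {s3}): φ is true.
  s3 (successors {s1, s6}): φ is false.
  s4 (successors ∅): φ is true.
  s5 (successors {s1, s5}): φ is false.
  s6 (successors {s0, s1, s3, s5}): φ is false.
For instance, at s5:
  At s5: Dia (s or p) is true, so not Dia (s or p) is false.
    At s5: Dia (s or p) requires s or p at some successor in {s1, s5}.
      s or p holds at s5, so Dia (s or p) is true at s5.
Satisfying worlds: {s0, s2, s4}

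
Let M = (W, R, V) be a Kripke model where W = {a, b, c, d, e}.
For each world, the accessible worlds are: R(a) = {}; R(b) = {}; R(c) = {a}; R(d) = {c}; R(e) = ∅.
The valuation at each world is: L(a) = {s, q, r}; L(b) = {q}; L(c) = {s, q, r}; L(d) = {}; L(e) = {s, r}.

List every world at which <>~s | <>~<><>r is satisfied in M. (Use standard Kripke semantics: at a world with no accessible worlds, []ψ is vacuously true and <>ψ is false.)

Let φ = <>~s | <>~<><>r. Evaluate φ at each world:
  a (successors ∅): φ is false.
  b (successors ∅): φ is false.
  c (successors {a}): φ is true.
  d (successors {c}): φ is true.
  e (successors ∅): φ is false.
For instance, at c:
  At c: <>~s is false, <>~<><>r is true, so <>~s | <>~<><>r is true.
    At c: <>~s requires ~s at some successor in {a}.
      At a: ~s is false.
    So <>~s is false at c.
    At c: <>~<><>r requires ~<><>r at some successor in {a}.
      ~<><>r holds at a, so <>~<><>r is true at c.
Satisfying worlds: {c, d}

c, d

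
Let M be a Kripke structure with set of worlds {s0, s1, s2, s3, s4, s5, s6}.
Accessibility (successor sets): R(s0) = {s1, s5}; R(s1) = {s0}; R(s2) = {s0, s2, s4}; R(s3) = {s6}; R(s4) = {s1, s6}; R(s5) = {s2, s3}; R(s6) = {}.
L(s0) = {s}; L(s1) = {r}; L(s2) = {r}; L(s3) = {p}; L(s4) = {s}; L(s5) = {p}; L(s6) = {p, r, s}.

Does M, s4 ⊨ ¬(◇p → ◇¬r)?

Yes

Recall that ◇ψ holds at a world iff ψ holds at some accessible world.
At s4: ◇p → ◇¬r is false, so ¬(◇p → ◇¬r) is true.
  At s4: ◇p is true, ◇¬r is false, so ◇p → ◇¬r is false.
    At s4: ◇p requires p at some successor in {s1, s6}.
      p holds at s6, so ◇p is true at s4.
    At s4: ◇¬r requires ¬r at some successor in {s1, s6}.
      At s1: ¬r is false.
      At s6: ¬r is false.
    So ◇¬r is false at s4.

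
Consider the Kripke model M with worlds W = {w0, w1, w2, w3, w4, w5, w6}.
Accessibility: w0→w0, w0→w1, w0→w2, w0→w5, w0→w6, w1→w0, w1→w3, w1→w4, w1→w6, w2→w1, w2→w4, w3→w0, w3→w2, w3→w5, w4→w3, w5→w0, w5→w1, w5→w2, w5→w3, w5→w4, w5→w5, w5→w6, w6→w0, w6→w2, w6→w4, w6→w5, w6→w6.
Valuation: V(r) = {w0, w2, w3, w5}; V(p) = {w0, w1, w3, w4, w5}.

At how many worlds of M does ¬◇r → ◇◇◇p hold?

7

Let φ = ¬◇r → ◇◇◇p. Evaluate φ at each world:
  w0 (successors {w0, w1, w2, w5, w6}): φ is true.
  w1 (successors {w0, w3, w4, w6}): φ is true.
  w2 (successors {w1, w4}): φ is true.
  w3 (successors {w0, w2, w5}): φ is true.
  w4 (successors {w3}): φ is true.
  w5 (successors {w0, w1, w2, w3, w4, w5, w6}): φ is true.
  w6 (successors {w0, w2, w4, w5, w6}): φ is true.
For instance, at w6:
  At w6: ¬◇r is false, ◇◇◇p is true, so ¬◇r → ◇◇◇p is true.
    At w6: ◇r is true, so ¬◇r is false.
      At w6: ◇r requires r at some successor in {w0, w2, w4, w5, w6}.
        r holds at w0, so ◇r is true at w6.
    At w6: ◇◇◇p requires ◇◇p at some successor in {w0, w2, w4, w5, w6}.
      ◇◇p holds at w0, so ◇◇◇p is true at w6.
Satisfying worlds: {w0, w1, w2, w3, w4, w5, w6}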